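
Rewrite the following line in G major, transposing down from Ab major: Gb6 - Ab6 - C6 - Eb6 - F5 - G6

From Ab down to G is a minor second; apply that to each pitch.
Gb6 becomes F6
Ab6 becomes G6
C6 becomes B5
Eb6 becomes D6
F5 becomes E5
G6 becomes F#6

F6 G6 B5 D6 E5 F#6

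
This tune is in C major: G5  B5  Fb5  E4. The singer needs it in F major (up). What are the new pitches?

C6 E6 Bbb5 A4

From C up to F is a perfect fourth; apply that to each pitch.
G5 -> C6
B5 -> E6
Fb5 -> Bbb5
E4 -> A4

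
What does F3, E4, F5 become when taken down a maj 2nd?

Eb3 D4 Eb5

F3 → Eb3
E4 → D4
F5 → Eb5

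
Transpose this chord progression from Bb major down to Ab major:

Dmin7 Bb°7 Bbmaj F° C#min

Bb major down to Ab major is a major second; each chord root moves by that interval while the quality stays the same.
Dmin7: root D down a major second → C, giving Cmin7.
Bb°7: root Bb down a major second → Ab, giving Ab°7.
Bbmaj: root Bb down a major second → Ab, giving Abmaj.
F°: root F down a major second → Eb, giving Eb°.
C#min: root C# down a major second → B, giving Bmin.

Cmin7 Ab°7 Abmaj Eb° Bmin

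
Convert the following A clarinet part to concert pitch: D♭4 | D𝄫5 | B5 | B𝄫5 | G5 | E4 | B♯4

The A clarinet sounds a minor third below written, so transpose each written note down a minor third.
Db4 to Bb3
Dbb5 to Bbb4
B5 to G#5
Bbb5 to Gb5
G5 to E5
E4 to C#4
B#4 to G##4

Bb3 Bbb4 G#5 Gb5 E5 C#4 G##4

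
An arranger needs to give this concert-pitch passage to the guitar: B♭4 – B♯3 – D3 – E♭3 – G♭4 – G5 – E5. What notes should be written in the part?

Written C4 sounds as C3 on the guitar, so concert pitches are written a perfect octave up.
Bb4 → Bb5
B#3 → B#4
D3 → D4
Eb3 → Eb4
Gb4 → Gb5
G5 → G6
E5 → E6

Bb5 B#4 D4 Eb4 Gb5 G6 E6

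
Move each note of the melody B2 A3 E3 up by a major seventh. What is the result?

A#3 G#4 D#4

B2 becomes A#3
A3 becomes G#4
E3 becomes D#4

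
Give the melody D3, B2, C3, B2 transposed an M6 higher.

B3 G#3 A3 G#3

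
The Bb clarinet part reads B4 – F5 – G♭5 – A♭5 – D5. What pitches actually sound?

The Bb clarinet sounds a major second below written, so transpose each written note down a major second.
B4 gives A4
F5 gives Eb5
Gb5 gives Fb5
Ab5 gives Gb5
D5 gives C5

A4 Eb5 Fb5 Gb5 C5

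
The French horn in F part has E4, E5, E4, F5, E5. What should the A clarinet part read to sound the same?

First find concert pitch: the French horn in F sounds a perfect fifth below written, so E4 E5 E4 F5 E5 sounds A3 A4 A3 Bb4 A4.
Then write for A clarinet: it sounds a minor third below written, so the part must be a minor third above concert.
A3 → C4
A4 → C5
A3 → C4
Bb4 → Db5
A4 → C5

C4 C5 C4 Db5 C5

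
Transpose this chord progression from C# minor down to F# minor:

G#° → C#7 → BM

C#° F#7 EM

C# minor down to F# minor is a perfect fifth; each chord root moves by that interval while the quality stays the same.
G#°: root G# down a perfect fifth → C#, giving C#°.
C#7: root C# down a perfect fifth → F#, giving F#7.
BM: root B down a perfect fifth → E, giving EM.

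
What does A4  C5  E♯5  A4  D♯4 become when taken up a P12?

E6 G6 B#6 E6 A#5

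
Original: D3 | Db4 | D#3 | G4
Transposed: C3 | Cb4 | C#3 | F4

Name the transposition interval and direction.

Take the first pair: D3 → C3. D to C spans 2 letter names, so the interval is some kind of second.
C3 to D3 is 2 semitones, which makes it a major second; the second version is lower, so the direction is down.
Checking another pair — G4 → F4 — gives the same interval.

down a major second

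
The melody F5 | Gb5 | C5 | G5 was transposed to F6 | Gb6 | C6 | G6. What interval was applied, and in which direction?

up a perfect octave

From F5 to F6 is 8 letter names — an octave of some quality.
F5 to F6 is 12 semitones, which makes it a perfect octave; the second version is higher, so the direction is up.
Checking another pair — G5 → G6 — gives the same interval.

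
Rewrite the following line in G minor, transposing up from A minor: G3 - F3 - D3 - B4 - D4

From A up to G is a minor seventh; apply that to each pitch.
G3 to F4
F3 to Eb4
D3 to C4
B4 to A5
D4 to C5

F4 Eb4 C4 A5 C5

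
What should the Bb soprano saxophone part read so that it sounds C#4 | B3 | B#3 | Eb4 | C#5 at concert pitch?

D#4 C#4 C##4 F4 D#5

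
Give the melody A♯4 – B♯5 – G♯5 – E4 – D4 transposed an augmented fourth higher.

A#4 becomes D##5
B#5 becomes E##6
G#5 becomes C##6
E4 becomes A#4
D4 becomes G#4

D##5 E##6 C##6 A#4 G#4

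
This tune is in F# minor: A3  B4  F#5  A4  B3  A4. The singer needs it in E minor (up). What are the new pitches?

From F# up to E is a minor seventh; apply that to each pitch.
A3 to G4
B4 to A5
F#5 to E6
A4 to G5
B3 to A4
A4 to G5

G4 A5 E6 G5 A4 G5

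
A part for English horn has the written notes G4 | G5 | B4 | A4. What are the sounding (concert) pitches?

C4 C5 E4 D4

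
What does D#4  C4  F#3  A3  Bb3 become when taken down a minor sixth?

D#4: a sixth down reaches F, and 8 semitones makes it F##3.
C4 down a minor sixth is E3.
F#3 down a minor sixth is A#2.
A3 down a minor sixth is C#3.
Bb3: a sixth down reaches D, and 8 semitones makes it D3.

F##3 E3 A#2 C#3 D3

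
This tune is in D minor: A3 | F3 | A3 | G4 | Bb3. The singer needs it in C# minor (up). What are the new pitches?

G#4 E4 G#4 F#5 A4

From D up to C# is a major seventh; apply that to each pitch.
A3 becomes G#4
F3 becomes E4
A3 becomes G#4
G4 becomes F#5
Bb3 becomes A4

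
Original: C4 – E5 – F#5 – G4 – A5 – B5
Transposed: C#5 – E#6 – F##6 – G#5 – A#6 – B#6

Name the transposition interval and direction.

up an augmented octave

Take the first pair: C4 → C#5. C to C spans 8 letter names, so the interval is some kind of octave.
C4 to C#5 is 13 semitones, which makes it an augmented octave; the second version is higher, so the direction is up.
Checking another pair — B5 → B#6 — gives the same interval.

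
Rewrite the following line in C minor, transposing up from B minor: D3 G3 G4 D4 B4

From B up to C is a minor second; apply that to each pitch.
D3 -> Eb3
G3 -> Ab3
G4 -> Ab4
D4 -> Eb4
B4 -> C5

Eb3 Ab3 Ab4 Eb4 C5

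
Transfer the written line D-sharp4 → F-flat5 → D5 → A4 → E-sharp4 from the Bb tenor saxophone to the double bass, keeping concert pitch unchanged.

C#4 Ebb5 C5 G4 D#4

First find concert pitch: the Bb tenor saxophone sounds a major ninth below written, so D-sharp4 F-flat5 D5 A4 E-sharp4 sounds C#3 Ebb4 C4 G3 D#3.
Then write for double bass: it sounds a perfect octave below written, so the part must be a perfect octave above concert.
C#3 → C#4
Ebb4 → Ebb5
C4 → C5
G3 → G4
D#3 → D#4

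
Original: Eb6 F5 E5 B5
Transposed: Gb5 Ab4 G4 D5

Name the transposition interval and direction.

down a major sixth

Take the first pair: Eb6 → Gb5. E to G spans 6 letter names, so the interval is some kind of sixth.
Gb5 to Eb6 is 9 semitones, which makes it a major sixth; the second version is lower, so the direction is down.
Checking another pair — B5 → D5 — gives the same interval.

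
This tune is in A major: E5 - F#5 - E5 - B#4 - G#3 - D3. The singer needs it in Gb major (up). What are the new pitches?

Db6 Eb6 Db6 A5 F4 Cb4

From A up to Gb is a diminished seventh; apply that to each pitch.
E5 becomes Db6
F#5 becomes Eb6
E5 becomes Db6
B#4 becomes A5
G#3 becomes F4
D3 becomes Cb4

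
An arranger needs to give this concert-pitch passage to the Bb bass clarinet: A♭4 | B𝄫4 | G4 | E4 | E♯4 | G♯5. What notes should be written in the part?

Bb5 Cb6 A5 F#5 F##5 A#6

The Bb bass clarinet sounds a major ninth below written, so the written part must be a major ninth above concert — transpose each note up.
Ab4 to Bb5
Bbb4 to Cb6
G4 to A5
E4 to F#5
E#4 to F##5
G#5 to A#6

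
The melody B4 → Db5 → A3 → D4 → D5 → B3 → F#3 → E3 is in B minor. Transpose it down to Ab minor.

Ab4 Cbb5 Gb3 Cb4 Cb5 Ab3 Eb3 Db3

B minor to Ab minor down is an augmented second, so every note moves down by that interval.
B4 to Ab4
Db5 to Cbb5
A3 to Gb3
D4 to Cb4
D5 to Cb5
B3 to Ab3
F#3 to Eb3
E3 to Db3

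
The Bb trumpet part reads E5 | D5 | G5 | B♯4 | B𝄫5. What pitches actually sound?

The Bb trumpet sounds a major second below written, so transpose each written note down a major second.
E5 → D5
D5 → C5
G5 → F5
B#4 → A#4
Bbb5 → Abb5

D5 C5 F5 A#4 Abb5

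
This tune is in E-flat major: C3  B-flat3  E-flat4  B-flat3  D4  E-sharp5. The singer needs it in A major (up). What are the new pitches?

F#3 E4 A4 E4 G#4 A##5

E-flat major to A major up is an augmented fourth, so every note moves up by that interval.
C3 → F#3
Bb3 → E4
Eb4 → A4
Bb3 → E4
D4 → G#4
E#5 → A##5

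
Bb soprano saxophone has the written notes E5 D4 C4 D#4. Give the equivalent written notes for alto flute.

First find concert pitch: the Bb soprano saxophone sounds a major second below written, so E5 D4 C4 D#4 sounds D5 C4 Bb3 C#4.
Then write for alto flute: it sounds a perfect fourth below written, so the part must be a perfect fourth above concert.
D5 → G5
C4 → F4
Bb3 → Eb4
C#4 → F#4

G5 F4 Eb4 F#4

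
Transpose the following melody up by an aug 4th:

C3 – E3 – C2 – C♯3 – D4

F#3 A#3 F#2 F##3 G#4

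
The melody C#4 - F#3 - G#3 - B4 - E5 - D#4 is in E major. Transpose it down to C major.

A3 D3 E3 G4 C5 B3

From E down to C is a major third; apply that to each pitch.
C#4 gives A3
F#3 gives D3
G#3 gives E3
B4 gives G4
E5 gives C5
D#4 gives B3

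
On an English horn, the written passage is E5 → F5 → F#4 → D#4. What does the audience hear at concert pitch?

The English horn sounds a perfect fifth below written, so transpose each written note down a perfect fifth.
E5 gives A4
F5 gives Bb4
F#4 gives B3
D#4 gives G#3

A4 Bb4 B3 G#3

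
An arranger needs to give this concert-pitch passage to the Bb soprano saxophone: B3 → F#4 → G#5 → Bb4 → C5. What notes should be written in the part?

C#4 G#4 A#5 C5 D5

Written C4 sounds as Bb3 on the Bb soprano saxophone, so concert pitches are written a major second up.
B3 becomes C#4
F#4 becomes G#4
G#5 becomes A#5
Bb4 becomes C5
C5 becomes D5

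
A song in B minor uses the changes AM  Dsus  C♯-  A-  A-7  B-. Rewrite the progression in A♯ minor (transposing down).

G#M C#sus B#- G#- G#-7 A#-

B minor down to A♯ minor is a minor second; each chord root moves by that interval while the quality stays the same.
AM: root A down a minor second → G#, giving G#M.
Dsus: root D down a minor second → C#, giving C#sus.
C♯-: root C♯ down a minor second → B#, giving B#-.
A-: root A down a minor second → G#, giving G#-.
A-7: root A down a minor second → G#, giving G#-7.
B-: root B down a minor second → A#, giving A#-.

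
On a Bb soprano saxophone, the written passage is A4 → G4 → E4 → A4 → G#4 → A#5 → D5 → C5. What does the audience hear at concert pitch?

G4 F4 D4 G4 F#4 G#5 C5 Bb4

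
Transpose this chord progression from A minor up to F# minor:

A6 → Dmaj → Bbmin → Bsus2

A minor up to F# minor is a major sixth; each chord root moves by that interval while the quality stays the same.
A6: root A up a major sixth → F#, giving F#6.
Dmaj: root D up a major sixth → B, giving Bmaj.
Bbmin: root Bb up a major sixth → G, giving Gmin.
Bsus2: root B up a major sixth → G#, giving G#sus2.

F#6 Bmaj Gmin G#sus2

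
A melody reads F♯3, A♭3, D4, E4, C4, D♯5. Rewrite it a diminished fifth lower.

B#2 D3 G#3 A#3 F#3 G##4

F#3: a fifth down reaches B, and 6 semitones makes it B#2.
A diminished fifth down from Ab3 gives D3.
D4 down a diminished fifth is G#3.
E4: a fifth down reaches A, and 6 semitones makes it A#3.
C4: a fifth down reaches F, and 6 semitones makes it F#3.
D#5 down a diminished fifth is G##4.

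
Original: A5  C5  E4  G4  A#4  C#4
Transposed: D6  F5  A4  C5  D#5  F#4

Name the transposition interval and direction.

From A5 to D6 is 4 letter names — a fourth of some quality.
A5 to D6 is 5 semitones, which makes it a perfect fourth; the second version is higher, so the direction is up.
Checking another pair — C#4 → F#4 — gives the same interval.

up a perfect fourth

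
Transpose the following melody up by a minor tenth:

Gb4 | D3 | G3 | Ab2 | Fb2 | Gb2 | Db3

Bbb5 F4 Bb4 Cb4 Abb3 Bbb3 Fb4

A minor tenth up from Gb4 gives Bbb5.
D3: a tenth up reaches F, and 15 semitones makes it F4.
G3: a tenth up reaches B, and 15 semitones makes it Bb4.
A minor tenth up from Ab2 gives Cb4.
Fb2: a tenth up reaches A, and 15 semitones makes it Abb3.
A minor tenth up from Gb2 gives Bbb3.
Db3: a tenth up reaches F, and 15 semitones makes it Fb4.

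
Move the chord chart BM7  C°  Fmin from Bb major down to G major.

G#M7 A° Dmin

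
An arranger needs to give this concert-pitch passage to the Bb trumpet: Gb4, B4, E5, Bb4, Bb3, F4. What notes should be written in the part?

Written C4 sounds as Bb3 on the Bb trumpet, so concert pitches are written a major second up.
Gb4 → Ab4
B4 → C#5
E5 → F#5
Bb4 → C5
Bb3 → C4
F4 → G4

Ab4 C#5 F#5 C5 C4 G4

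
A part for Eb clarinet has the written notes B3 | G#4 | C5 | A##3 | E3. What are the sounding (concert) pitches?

Written C4 on the Eb clarinet sounds as Eb4, a minor third higher; apply that shift to every note.
B3 becomes D4
G#4 becomes B4
C5 becomes Eb5
A##3 becomes C##4
E3 becomes G3

D4 B4 Eb5 C##4 G3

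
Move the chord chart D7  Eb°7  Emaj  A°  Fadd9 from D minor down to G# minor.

D minor down to G# minor is a diminished fifth; each chord root moves by that interval while the quality stays the same.
D7: root D down a diminished fifth → G#, giving G#7.
Eb°7: root Eb down a diminished fifth → A, giving A°7.
Emaj: root E down a diminished fifth → A#, giving A#maj.
A°: root A down a diminished fifth → D#, giving D#°.
Fadd9: root F down a diminished fifth → B, giving Badd9.

G#7 A°7 A#maj D#° Badd9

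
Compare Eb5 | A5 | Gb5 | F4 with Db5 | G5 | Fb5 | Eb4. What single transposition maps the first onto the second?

down a major second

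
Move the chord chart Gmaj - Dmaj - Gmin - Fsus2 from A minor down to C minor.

A minor down to C minor is a major sixth; each chord root moves by that interval while the quality stays the same.
Gmaj: root G down a major sixth → Bb, giving Bbmaj.
Dmaj: root D down a major sixth → F, giving Fmaj.
Gmin: root G down a major sixth → Bb, giving Bbmin.
Fsus2: root F down a major sixth → Ab, giving Absus2.

Bbmaj Fmaj Bbmin Absus2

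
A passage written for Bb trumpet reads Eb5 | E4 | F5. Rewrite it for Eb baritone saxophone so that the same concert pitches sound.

First find concert pitch: the Bb trumpet sounds a major second below written, so Eb5 E4 F5 sounds Db5 D4 Eb5.
Then write for Eb baritone saxophone: it sounds a major thirteenth below written, so the part must be a major thirteenth above concert.
Db5 → Bb6
D4 → B5
Eb5 → C7

Bb6 B5 C7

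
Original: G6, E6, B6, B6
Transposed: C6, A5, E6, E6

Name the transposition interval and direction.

down a perfect fifth

From G6 to C6 is 5 letter names — a fifth of some quality.
C6 to G6 is 7 semitones, which makes it a perfect fifth; the second version is lower, so the direction is down.
Checking another pair — B6 → E6 — gives the same interval.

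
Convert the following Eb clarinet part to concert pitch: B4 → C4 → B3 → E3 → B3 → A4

D5 Eb4 D4 G3 D4 C5

Written C4 on the Eb clarinet sounds as Eb4, a minor third higher; apply that shift to every note.
B4 -> D5
C4 -> Eb4
B3 -> D4
E3 -> G3
B3 -> D4
A4 -> C5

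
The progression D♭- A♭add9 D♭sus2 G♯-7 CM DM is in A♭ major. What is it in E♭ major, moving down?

A♭ major down to E♭ major is a perfect fourth; each chord root moves by that interval while the quality stays the same.
D♭-: root D♭ down a perfect fourth → Ab, giving Ab-.
A♭add9: root A♭ down a perfect fourth → Eb, giving Ebadd9.
D♭sus2: root D♭ down a perfect fourth → Ab, giving Absus2.
G♯-7: root G♯ down a perfect fourth → D#, giving D#-7.
CM: root C down a perfect fourth → G, giving GM.
DM: root D down a perfect fourth → A, giving AM.

Ab- Ebadd9 Absus2 D#-7 GM AM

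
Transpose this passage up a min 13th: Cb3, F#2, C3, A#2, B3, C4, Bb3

Abb4 D4 Ab4 F#4 G5 Ab5 Gb5

Cb3 to Abb4
F#2 to D4
C3 to Ab4
A#2 to F#4
B3 to G5
C4 to Ab5
Bb3 to Gb5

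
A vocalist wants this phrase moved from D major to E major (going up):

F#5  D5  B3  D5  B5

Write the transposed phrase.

D major to E major up is a major second, so every note moves up by that interval.
F#5 -> G#5
D5 -> E5
B3 -> C#4
D5 -> E5
B5 -> C#6

G#5 E5 C#4 E5 C#6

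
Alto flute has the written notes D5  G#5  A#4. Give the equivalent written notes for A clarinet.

First find concert pitch: the alto flute sounds a perfect fourth below written, so D5 G#5 A#4 sounds A4 D#5 E#4.
Then write for A clarinet: it sounds a minor third below written, so the part must be a minor third above concert.
A4 → C5
D#5 → F#5
E#4 → G#4

C5 F#5 G#4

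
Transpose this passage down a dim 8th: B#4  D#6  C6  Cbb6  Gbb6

B#4 -> B##3
D#6 -> D##5
C6 -> C#5
Cbb6 -> Cb5
Gbb6 -> Gb5

B##3 D##5 C#5 Cb5 Gb5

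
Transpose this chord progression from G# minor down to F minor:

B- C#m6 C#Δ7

Ab- Bbm6 BbΔ7

G# minor down to F minor is an augmented second; each chord root moves by that interval while the quality stays the same.
B-: root B down an augmented second → Ab, giving Ab-.
C#m6: root C# down an augmented second → Bb, giving Bbm6.
C#Δ7: root C# down an augmented second → Bb, giving BbΔ7.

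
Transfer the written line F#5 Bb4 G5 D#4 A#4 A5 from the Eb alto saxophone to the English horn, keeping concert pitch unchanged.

E5 Ab4 F5 C#4 G#4 G5

First find concert pitch: the Eb alto saxophone sounds a major sixth below written, so F#5 Bb4 G5 D#4 A#4 A5 sounds A4 Db4 Bb4 F#3 C#4 C5.
Then write for English horn: it sounds a perfect fifth below written, so the part must be a perfect fifth above concert.
A4 → E5
Db4 → Ab4
Bb4 → F5
F#3 → C#4
C#4 → G#4
C5 → G5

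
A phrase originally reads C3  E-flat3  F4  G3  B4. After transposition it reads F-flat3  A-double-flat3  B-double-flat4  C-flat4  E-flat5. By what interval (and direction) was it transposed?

From C3 to Fb3 is 4 letter names — a fourth of some quality.
C3 to Fb3 is 4 semitones, which makes it a diminished fourth; the second version is higher, so the direction is up.
Checking another pair — B4 → Eb5 — gives the same interval.

up a diminished fourth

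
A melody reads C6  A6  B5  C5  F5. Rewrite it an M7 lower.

Db5 Bb5 C5 Db4 Gb4

A major seventh down from C6 gives Db5.
A6: a seventh down reaches B, and 11 semitones makes it Bb5.
A major seventh down from B5 gives C5.
A major seventh down from C5 gives Db4.
F5 down a major seventh is Gb4.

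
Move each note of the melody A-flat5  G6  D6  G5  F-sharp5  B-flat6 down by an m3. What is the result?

F5 E6 B5 E5 D#5 G6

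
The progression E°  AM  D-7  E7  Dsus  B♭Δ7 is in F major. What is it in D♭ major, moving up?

C° FM Bb-7 C7 Bbsus GbΔ7

F major up to D♭ major is a minor sixth; each chord root moves by that interval while the quality stays the same.
E°: root E up a minor sixth → C, giving C°.
AM: root A up a minor sixth → F, giving FM.
D-7: root D up a minor sixth → Bb, giving Bb-7.
E7: root E up a minor sixth → C, giving C7.
Dsus: root D up a minor sixth → Bb, giving Bbsus.
B♭Δ7: root B♭ up a minor sixth → Gb, giving GbΔ7.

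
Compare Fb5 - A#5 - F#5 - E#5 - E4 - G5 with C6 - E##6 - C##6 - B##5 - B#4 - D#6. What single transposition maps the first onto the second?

up an augmented fifth

Take the first pair: Fb5 → C6. F to C spans 5 letter names, so the interval is some kind of fifth.
Fb5 to C6 is 8 semitones, which makes it an augmented fifth; the second version is higher, so the direction is up.
Checking another pair — G5 → D#6 — gives the same interval.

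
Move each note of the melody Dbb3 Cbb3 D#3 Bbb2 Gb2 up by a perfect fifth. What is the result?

Dbb3 -> Abb3
Cbb3 -> Gbb3
D#3 -> A#3
Bbb2 -> Fb3
Gb2 -> Db3

Abb3 Gbb3 A#3 Fb3 Db3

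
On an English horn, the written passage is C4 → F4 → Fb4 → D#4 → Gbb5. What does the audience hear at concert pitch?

Written C4 on the English horn sounds as F3, a perfect fifth lower; apply that shift to every note.
C4 -> F3
F4 -> Bb3
Fb4 -> Bbb3
D#4 -> G#3
Gbb5 -> Cbb5

F3 Bb3 Bbb3 G#3 Cbb5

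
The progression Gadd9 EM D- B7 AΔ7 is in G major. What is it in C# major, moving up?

G major up to C# major is an augmented fourth; each chord root moves by that interval while the quality stays the same.
Gadd9: root G up an augmented fourth → C#, giving C#add9.
EM: root E up an augmented fourth → A#, giving A#M.
D-: root D up an augmented fourth → G#, giving G#-.
B7: root B up an augmented fourth → E#, giving E#7.
AΔ7: root A up an augmented fourth → D#, giving D#Δ7.

C#add9 A#M G#- E#7 D#Δ7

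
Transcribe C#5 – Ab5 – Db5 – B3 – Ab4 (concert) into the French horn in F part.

G#5 Eb6 Ab5 F#4 Eb5

The French horn in F sounds a perfect fifth below written, so the written part must be a perfect fifth above concert — transpose each note up.
C#5 to G#5
Ab5 to Eb6
Db5 to Ab5
B3 to F#4
Ab4 to Eb5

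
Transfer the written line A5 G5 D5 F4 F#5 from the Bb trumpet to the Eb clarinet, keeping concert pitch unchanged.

E5 D5 A4 C4 C#5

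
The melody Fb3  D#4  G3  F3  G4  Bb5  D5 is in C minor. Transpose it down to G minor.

From C down to G is a perfect fourth; apply that to each pitch.
Fb3 gives Cb3
D#4 gives A#3
G3 gives D3
F3 gives C3
G4 gives D4
Bb5 gives F5
D5 gives A4

Cb3 A#3 D3 C3 D4 F5 A4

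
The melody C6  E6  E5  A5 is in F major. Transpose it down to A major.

F major to A major down is a minor sixth, so every note moves down by that interval.
C6 → E5
E6 → G#5
E5 → G#4
A5 → C#5

E5 G#5 G#4 C#5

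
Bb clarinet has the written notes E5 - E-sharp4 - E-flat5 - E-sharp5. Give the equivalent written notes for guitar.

First find concert pitch: the Bb clarinet sounds a major second below written, so E5 E-sharp4 E-flat5 E-sharp5 sounds D5 D#4 Db5 D#5.
Then write for guitar: it sounds a perfect octave below written, so the part must be a perfect octave above concert.
D5 → D6
D#4 → D#5
Db5 → Db6
D#5 → D#6

D6 D#5 Db6 D#6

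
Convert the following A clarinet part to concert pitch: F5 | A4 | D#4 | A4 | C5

Written C4 on the A clarinet sounds as A3, a minor third lower; apply that shift to every note.
F5 gives D5
A4 gives F#4
D#4 gives B#3
A4 gives F#4
C5 gives A4

D5 F#4 B#3 F#4 A4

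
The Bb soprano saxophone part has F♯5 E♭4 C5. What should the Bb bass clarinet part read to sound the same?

F#6 Eb5 C6

First find concert pitch: the Bb soprano saxophone sounds a major second below written, so F♯5 E♭4 C5 sounds E5 Db4 Bb4.
Then write for Bb bass clarinet: it sounds a major ninth below written, so the part must be a major ninth above concert.
E5 → F#6
Db4 → Eb5
Bb4 → C6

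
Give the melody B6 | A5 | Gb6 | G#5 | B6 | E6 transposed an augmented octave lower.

B6 gives Bb5
A5 gives Ab4
Gb6 gives Gbb5
G#5 gives G4
B6 gives Bb5
E6 gives Eb5

Bb5 Ab4 Gbb5 G4 Bb5 Eb5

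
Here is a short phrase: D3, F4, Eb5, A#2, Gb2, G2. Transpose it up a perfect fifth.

D3 up a perfect fifth is A3.
A perfect fifth up from F4 gives C5.
Eb5: a fifth up reaches B, and 7 semitones makes it Bb5.
A#2 up a perfect fifth is E#3.
A perfect fifth up from Gb2 gives Db3.
G2 up a perfect fifth is D3.

A3 C5 Bb5 E#3 Db3 D3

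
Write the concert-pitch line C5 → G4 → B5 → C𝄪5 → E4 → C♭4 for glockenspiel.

C3 G2 B3 C##3 E2 Cb2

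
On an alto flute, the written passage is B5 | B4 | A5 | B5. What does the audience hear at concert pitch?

F#5 F#4 E5 F#5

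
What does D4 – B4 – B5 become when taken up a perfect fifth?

A4 F#5 F#6

D4 up a perfect fifth is A4.
A perfect fifth up from B4 gives F#5.
A perfect fifth up from B5 gives F#6.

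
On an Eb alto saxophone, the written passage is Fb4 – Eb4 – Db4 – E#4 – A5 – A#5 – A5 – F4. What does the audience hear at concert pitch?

The Eb alto saxophone sounds a major sixth below written, so transpose each written note down a major sixth.
Fb4 becomes Abb3
Eb4 becomes Gb3
Db4 becomes Fb3
E#4 becomes G#3
A5 becomes C5
A#5 becomes C#5
A5 becomes C5
F4 becomes Ab3

Abb3 Gb3 Fb3 G#3 C5 C#5 C5 Ab3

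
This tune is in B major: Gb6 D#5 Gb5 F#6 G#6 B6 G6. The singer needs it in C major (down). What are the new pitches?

Abb5 E4 Abb4 G5 A5 C6 Ab5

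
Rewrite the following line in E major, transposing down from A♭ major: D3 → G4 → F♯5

From A♭ down to E is a diminished fourth; apply that to each pitch.
D3 to A#2
G4 to D#4
F#5 to C##5

A#2 D#4 C##5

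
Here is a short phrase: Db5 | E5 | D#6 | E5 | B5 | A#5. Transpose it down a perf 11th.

Ab3 B3 A#4 B3 F#4 E#4

Db5 to Ab3
E5 to B3
D#6 to A#4
E5 to B3
B5 to F#4
A#5 to E#4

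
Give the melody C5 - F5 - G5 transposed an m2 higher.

C5 up a minor second is Db5.
F5: a second up reaches G, and 1 semitone makes it Gb5.
A minor second up from G5 gives Ab5.

Db5 Gb5 Ab5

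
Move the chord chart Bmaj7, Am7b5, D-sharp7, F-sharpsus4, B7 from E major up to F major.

Cmaj7 Bbm7b5 E7 Gsus4 C7

E major up to F major is a minor second; each chord root moves by that interval while the quality stays the same.
Bmaj7: root B up a minor second → C, giving Cmaj7.
Am7b5: root A up a minor second → Bb, giving Bbm7b5.
D-sharp7: root D-sharp up a minor second → E, giving E7.
F-sharpsus4: root F-sharp up a minor second → G, giving Gsus4.
B7: root B up a minor second → C, giving C7.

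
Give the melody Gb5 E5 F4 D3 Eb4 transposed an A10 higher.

B6 G##6 A#5 F##4 G#5

An augmented tenth up from Gb5 gives B6.
An augmented tenth up from E5 gives G##6.
F4 up an augmented tenth is A#5.
D3: a tenth up reaches F, and 17 semitones makes it F##4.
Eb4: a tenth up reaches G, and 17 semitones makes it G#5.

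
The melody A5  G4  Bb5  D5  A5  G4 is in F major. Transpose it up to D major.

F#6 E5 G6 B5 F#6 E5

F major to D major up is a major sixth, so every note moves up by that interval.
A5 gives F#6
G4 gives E5
Bb5 gives G6
D5 gives B5
A5 gives F#6
G4 gives E5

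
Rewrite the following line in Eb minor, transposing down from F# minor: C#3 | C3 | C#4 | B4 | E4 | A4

Bb2 Bbb2 Bb3 Ab4 Db4 Gb4

F# minor to Eb minor down is an augmented second, so every note moves down by that interval.
C#3 gives Bb2
C3 gives Bbb2
C#4 gives Bb3
B4 gives Ab4
E4 gives Db4
A4 gives Gb4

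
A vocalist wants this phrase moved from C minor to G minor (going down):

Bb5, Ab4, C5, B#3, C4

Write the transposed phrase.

C minor to G minor down is a perfect fourth, so every note moves down by that interval.
Bb5 to F5
Ab4 to Eb4
C5 to G4
B#3 to F##3
C4 to G3

F5 Eb4 G4 F##3 G3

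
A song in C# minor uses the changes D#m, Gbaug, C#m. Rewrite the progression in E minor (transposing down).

C# minor down to E minor is a major sixth; each chord root moves by that interval while the quality stays the same.
D#m: root D# down a major sixth → F#, giving F#m.
Gbaug: root Gb down a major sixth → Bbb, giving Bbbaug.
C#m: root C# down a major sixth → E, giving Em.

F#m Bbbaug Em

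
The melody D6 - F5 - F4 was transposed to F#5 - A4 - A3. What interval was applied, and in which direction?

Take the first pair: D6 → F#5. D to F spans 6 letter names, so the interval is some kind of sixth.
F#5 to D6 is 8 semitones, which makes it a minor sixth; the second version is lower, so the direction is down.
Checking another pair — F4 → A3 — gives the same interval.

down a minor sixth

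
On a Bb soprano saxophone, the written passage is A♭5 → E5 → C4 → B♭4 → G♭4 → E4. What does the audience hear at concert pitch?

The Bb soprano saxophone sounds a major second below written, so transpose each written note down a major second.
Ab5 to Gb5
E5 to D5
C4 to Bb3
Bb4 to Ab4
Gb4 to Fb4
E4 to D4

Gb5 D5 Bb3 Ab4 Fb4 D4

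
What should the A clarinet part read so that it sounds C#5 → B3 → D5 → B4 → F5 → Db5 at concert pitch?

Written C4 sounds as A3 on the A clarinet, so concert pitches are written a minor third up.
C#5 to E5
B3 to D4
D5 to F5
B4 to D5
F5 to Ab5
Db5 to Fb5

E5 D4 F5 D5 Ab5 Fb5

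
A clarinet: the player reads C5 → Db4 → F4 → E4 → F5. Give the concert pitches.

A4 Bb3 D4 C#4 D5

The A clarinet sounds a minor third below written, so transpose each written note down a minor third.
C5 becomes A4
Db4 becomes Bb3
F4 becomes D4
E4 becomes C#4
F5 becomes D5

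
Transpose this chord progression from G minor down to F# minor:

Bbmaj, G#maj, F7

Amaj F##maj E7

G minor down to F# minor is a minor second; each chord root moves by that interval while the quality stays the same.
Bbmaj: root Bb down a minor second → A, giving Amaj.
G#maj: root G# down a minor second → F##, giving F##maj.
F7: root F down a minor second → E, giving E7.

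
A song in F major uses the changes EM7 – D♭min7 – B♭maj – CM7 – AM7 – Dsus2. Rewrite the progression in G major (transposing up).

F major up to G major is a major second; each chord root moves by that interval while the quality stays the same.
EM7: root E up a major second → F#, giving F#M7.
D♭min7: root D♭ up a major second → Eb, giving Ebmin7.
B♭maj: root B♭ up a major second → C, giving Cmaj.
CM7: root C up a major second → D, giving DM7.
AM7: root A up a major second → B, giving BM7.
Dsus2: root D up a major second → E, giving Esus2.

F#M7 Ebmin7 Cmaj DM7 BM7 Esus2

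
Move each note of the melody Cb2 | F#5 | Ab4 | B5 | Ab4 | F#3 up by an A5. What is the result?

An augmented fifth up from Cb2 gives G2.
F#5 up an augmented fifth is C##6.
Ab4: a fifth up reaches E, and 8 semitones makes it E5.
B5: a fifth up reaches F, and 8 semitones makes it F##6.
Ab4 up an augmented fifth is E5.
F#3: a fifth up reaches C, and 8 semitones makes it C##4.

G2 C##6 E5 F##6 E5 C##4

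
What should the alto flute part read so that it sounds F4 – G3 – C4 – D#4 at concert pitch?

Bb4 C4 F4 G#4

Written C4 sounds as G3 on the alto flute, so concert pitches are written a perfect fourth up.
F4 to Bb4
G3 to C4
C4 to F4
D#4 to G#4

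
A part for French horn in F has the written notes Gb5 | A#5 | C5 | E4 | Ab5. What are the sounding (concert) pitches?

Cb5 D#5 F4 A3 Db5

Written C4 on the French horn in F sounds as F3, a perfect fifth lower; apply that shift to every note.
Gb5 -> Cb5
A#5 -> D#5
C5 -> F4
E4 -> A3
Ab5 -> Db5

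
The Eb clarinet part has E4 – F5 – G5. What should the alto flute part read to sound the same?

C5 Db6 Eb6

First find concert pitch: the Eb clarinet sounds a minor third above written, so E4 F5 G5 sounds G4 Ab5 Bb5.
Then write for alto flute: it sounds a perfect fourth below written, so the part must be a perfect fourth above concert.
G4 → C5
Ab5 → Db6
Bb5 → Eb6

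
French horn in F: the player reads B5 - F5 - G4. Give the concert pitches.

E5 Bb4 C4

Written C4 on the French horn in F sounds as F3, a perfect fifth lower; apply that shift to every note.
B5 -> E5
F5 -> Bb4
G4 -> C4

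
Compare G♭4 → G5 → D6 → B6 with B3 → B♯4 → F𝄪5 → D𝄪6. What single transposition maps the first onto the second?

down a diminished sixth

Take the first pair: Gb4 → B3. G to B spans 6 letter names, so the interval is some kind of sixth.
B3 to Gb4 is 7 semitones, which makes it a diminished sixth; the second version is lower, so the direction is down.
Checking another pair — B6 → D##6 — gives the same interval.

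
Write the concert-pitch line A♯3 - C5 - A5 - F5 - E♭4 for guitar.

A#4 C6 A6 F6 Eb5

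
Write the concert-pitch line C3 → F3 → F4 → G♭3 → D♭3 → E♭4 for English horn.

G3 C4 C5 Db4 Ab3 Bb4

The English horn sounds a perfect fifth below written, so the written part must be a perfect fifth above concert — transpose each note up.
C3 -> G3
F3 -> C4
F4 -> C5
Gb3 -> Db4
Db3 -> Ab3
Eb4 -> Bb4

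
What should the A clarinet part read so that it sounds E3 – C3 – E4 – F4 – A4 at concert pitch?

G3 Eb3 G4 Ab4 C5

The A clarinet sounds a minor third below written, so the written part must be a minor third above concert — transpose each note up.
E3 to G3
C3 to Eb3
E4 to G4
F4 to Ab4
A4 to C5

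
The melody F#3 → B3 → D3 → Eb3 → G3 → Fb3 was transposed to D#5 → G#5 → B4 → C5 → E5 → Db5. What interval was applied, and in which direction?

up a major thirteenth

From F#3 to D#5 is 13 letter names — a thirteenth of some quality.
F#3 to D#5 is 21 semitones, which makes it a major thirteenth; the second version is higher, so the direction is up.
Checking another pair — Fb3 → Db5 — gives the same interval.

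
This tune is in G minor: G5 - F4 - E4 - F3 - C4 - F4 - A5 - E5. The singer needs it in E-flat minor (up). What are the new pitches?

G minor to E-flat minor up is a minor sixth, so every note moves up by that interval.
G5 → Eb6
F4 → Db5
E4 → C5
F3 → Db4
C4 → Ab4
F4 → Db5
A5 → F6
E5 → C6

Eb6 Db5 C5 Db4 Ab4 Db5 F6 C6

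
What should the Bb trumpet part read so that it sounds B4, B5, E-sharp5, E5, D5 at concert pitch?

Written C4 sounds as Bb3 on the Bb trumpet, so concert pitches are written a major second up.
B4 → C#5
B5 → C#6
E#5 → F##5
E5 → F#5
D5 → E5

C#5 C#6 F##5 F#5 E5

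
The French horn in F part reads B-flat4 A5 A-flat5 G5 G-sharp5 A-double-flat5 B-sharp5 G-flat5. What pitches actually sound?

Eb4 D5 Db5 C5 C#5 Dbb5 E#5 Cb5

The French horn in F sounds a perfect fifth below written, so transpose each written note down a perfect fifth.
Bb4 → Eb4
A5 → D5
Ab5 → Db5
G5 → C5
G#5 → C#5
Abb5 → Dbb5
B#5 → E#5
Gb5 → Cb5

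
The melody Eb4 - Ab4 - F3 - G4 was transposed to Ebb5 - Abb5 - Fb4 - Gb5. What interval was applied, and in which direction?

From Eb4 to Ebb5 is 8 letter names — an octave of some quality.
Eb4 to Ebb5 is 11 semitones, which makes it a diminished octave; the second version is higher, so the direction is up.
Checking another pair — G4 → Gb5 — gives the same interval.

up a diminished octave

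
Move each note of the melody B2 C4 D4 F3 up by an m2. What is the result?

A minor second up from B2 gives C3.
C4 up a minor second is Db4.
A minor second up from D4 gives Eb4.
F3: a second up reaches G, and 1 semitone makes it Gb3.

C3 Db4 Eb4 Gb3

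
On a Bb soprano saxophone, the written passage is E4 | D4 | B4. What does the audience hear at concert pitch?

Written C4 on the Bb soprano saxophone sounds as Bb3, a major second lower; apply that shift to every note.
E4 → D4
D4 → C4
B4 → A4

D4 C4 A4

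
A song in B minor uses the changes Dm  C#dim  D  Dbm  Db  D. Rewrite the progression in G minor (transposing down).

B minor down to G minor is a major third; each chord root moves by that interval while the quality stays the same.
Dm: root D down a major third → Bb, giving Bbm.
C#dim: root C# down a major third → A, giving Adim.
D: root D down a major third → Bb, giving Bb.
Dbm: root Db down a major third → Bbb, giving Bbbm.
Db: root Db down a major third → Bbb, giving Bbb.
D: root D down a major third → Bb, giving Bb.

Bbm Adim Bb Bbbm Bbb Bb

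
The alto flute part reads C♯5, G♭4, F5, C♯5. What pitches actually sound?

G#4 Db4 C5 G#4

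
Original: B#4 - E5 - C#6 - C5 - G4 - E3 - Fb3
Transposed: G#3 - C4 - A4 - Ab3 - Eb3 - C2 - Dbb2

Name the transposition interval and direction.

Take the first pair: B#4 → G#3. B to G spans 10 letter names, so the interval is some kind of tenth.
G#3 to B#4 is 16 semitones, which makes it a major tenth; the second version is lower, so the direction is down.
Checking another pair — Fb3 → Dbb2 — gives the same interval.

down a major tenth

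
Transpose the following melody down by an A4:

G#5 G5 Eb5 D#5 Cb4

D5 Db5 Bbb4 A4 Gbb3

An augmented fourth down from G#5 gives D5.
G5: a fourth down reaches D, and 6 semitones makes it Db5.
Eb5: a fourth down reaches B, and 6 semitones makes it Bbb4.
An augmented fourth down from D#5 gives A4.
Cb4: a fourth down reaches G, and 6 semitones makes it Gbb3.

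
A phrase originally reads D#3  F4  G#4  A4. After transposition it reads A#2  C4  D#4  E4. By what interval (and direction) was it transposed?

down a perfect fourth

Take the first pair: D#3 → A#2. D to A spans 4 letter names, so the interval is some kind of fourth.
A#2 to D#3 is 5 semitones, which makes it a perfect fourth; the second version is lower, so the direction is down.
Checking another pair — A4 → E4 — gives the same interval.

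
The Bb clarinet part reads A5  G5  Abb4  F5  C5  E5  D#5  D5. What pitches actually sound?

The Bb clarinet sounds a major second below written, so transpose each written note down a major second.
A5 → G5
G5 → F5
Abb4 → Gbb4
F5 → Eb5
C5 → Bb4
E5 → D5
D#5 → C#5
D5 → C5

G5 F5 Gbb4 Eb5 Bb4 D5 C#5 C5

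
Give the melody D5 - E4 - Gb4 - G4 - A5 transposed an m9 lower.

C#4 D#3 F3 F#3 G#4

D5 down a minor ninth is C#4.
E4: a ninth down reaches D, and 13 semitones makes it D#3.
A minor ninth down from Gb4 gives F3.
G4 down a minor ninth is F#3.
A minor ninth down from A5 gives G#4.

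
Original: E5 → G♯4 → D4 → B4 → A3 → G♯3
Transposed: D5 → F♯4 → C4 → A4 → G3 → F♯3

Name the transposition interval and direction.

down a major second

Take the first pair: E5 → D5. E to D spans 2 letter names, so the interval is some kind of second.
D5 to E5 is 2 semitones, which makes it a major second; the second version is lower, so the direction is down.
Checking another pair — G#3 → F#3 — gives the same interval.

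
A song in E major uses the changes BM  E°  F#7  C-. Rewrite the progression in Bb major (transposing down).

FM Bb° C7 Gb-

E major down to Bb major is an augmented fourth; each chord root moves by that interval while the quality stays the same.
BM: root B down an augmented fourth → F, giving FM.
E°: root E down an augmented fourth → Bb, giving Bb°.
F#7: root F# down an augmented fourth → C, giving C7.
C-: root C down an augmented fourth → Gb, giving Gb-.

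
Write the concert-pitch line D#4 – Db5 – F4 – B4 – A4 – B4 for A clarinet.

F#4 Fb5 Ab4 D5 C5 D5

Written C4 sounds as A3 on the A clarinet, so concert pitches are written a minor third up.
D#4 gives F#4
Db5 gives Fb5
F4 gives Ab4
B4 gives D5
A4 gives C5
B4 gives D5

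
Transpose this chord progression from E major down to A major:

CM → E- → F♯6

FM A- B6

E major down to A major is a perfect fifth; each chord root moves by that interval while the quality stays the same.
CM: root C down a perfect fifth → F, giving FM.
E-: root E down a perfect fifth → A, giving A-.
F♯6: root F♯ down a perfect fifth → B, giving B6.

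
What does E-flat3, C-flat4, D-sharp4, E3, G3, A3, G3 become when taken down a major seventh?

Fb2 Dbb3 E3 F2 Ab2 Bb2 Ab2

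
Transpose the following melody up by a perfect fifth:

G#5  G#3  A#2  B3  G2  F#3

D#6 D#4 E#3 F#4 D3 C#4

G#5: a fifth up reaches D, and 7 semitones makes it D#6.
A perfect fifth up from G#3 gives D#4.
A#2: a fifth up reaches E, and 7 semitones makes it E#3.
B3: a fifth up reaches F, and 7 semitones makes it F#4.
A perfect fifth up from G2 gives D3.
F#3 up a perfect fifth is C#4.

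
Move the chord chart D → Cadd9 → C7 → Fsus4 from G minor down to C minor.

G minor down to C minor is a perfect fifth; each chord root moves by that interval while the quality stays the same.
D: root D down a perfect fifth → G, giving G.
Cadd9: root C down a perfect fifth → F, giving Fadd9.
C7: root C down a perfect fifth → F, giving F7.
Fsus4: root F down a perfect fifth → Bb, giving Bbsus4.

G Fadd9 F7 Bbsus4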